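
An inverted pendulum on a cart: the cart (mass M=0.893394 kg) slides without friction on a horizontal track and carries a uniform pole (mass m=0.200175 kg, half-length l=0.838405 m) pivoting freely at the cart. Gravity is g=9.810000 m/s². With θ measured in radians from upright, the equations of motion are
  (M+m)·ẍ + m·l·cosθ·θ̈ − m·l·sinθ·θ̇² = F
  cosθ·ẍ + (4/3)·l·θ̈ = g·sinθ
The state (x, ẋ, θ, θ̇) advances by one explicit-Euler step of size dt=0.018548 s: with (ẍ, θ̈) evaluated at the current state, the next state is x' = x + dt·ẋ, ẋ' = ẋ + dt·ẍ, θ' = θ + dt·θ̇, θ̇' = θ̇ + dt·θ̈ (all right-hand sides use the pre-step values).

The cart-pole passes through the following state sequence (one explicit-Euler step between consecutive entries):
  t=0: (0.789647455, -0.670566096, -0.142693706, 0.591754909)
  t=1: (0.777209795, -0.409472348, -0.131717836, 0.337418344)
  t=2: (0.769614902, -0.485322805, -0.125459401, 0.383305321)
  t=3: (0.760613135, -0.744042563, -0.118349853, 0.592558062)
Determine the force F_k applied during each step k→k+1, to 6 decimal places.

step 0→1:
  ẍ = (ẋ'−ẋ)/dt = (-0.409472348−-0.670566096)/0.018548 = 14.076652
  θ̈ = (θ̇'−θ̇)/dt = (0.337418344−0.591754909)/0.018548 = -13.712344
  sinθ=-0.142210, cosθ=0.989837
  F = (M+m)·ẍ + m·l·cosθ·θ̈ − m·l·sinθ·θ̇² = 15.393791 + -2.277922 − -0.008358 = 13.124226
step 1→2:
  ẍ = (ẋ'−ẋ)/dt = (-0.485322805−-0.409472348)/0.018548 = -4.089414
  θ̈ = (θ̇'−θ̇)/dt = (0.383305321−0.337418344)/0.018548 = 2.473958
  sinθ=-0.131337, cosθ=0.991338
  F = (M+m)·ẍ + m·l·cosθ·θ̈ − m·l·sinθ·θ̇² = -4.472057 + 0.411602 − -0.002510 = -4.057945
step 2→3:
  ẍ = (ẋ'−ẋ)/dt = (-0.744042563−-0.485322805)/0.018548 = -13.948661
  θ̈ = (θ̇'−θ̇)/dt = (0.592558062−0.383305321)/0.018548 = 11.281688
  sinθ=-0.125131, cosθ=0.992140
  F = (M+m)·ẍ + m·l·cosθ·θ̈ − m·l·sinθ·θ̇² = -15.253823 + 1.878498 − -0.003085 = -13.372239

F_0 = 13.124226 N
F_1 = -4.057945 N
F_2 = -13.372239 N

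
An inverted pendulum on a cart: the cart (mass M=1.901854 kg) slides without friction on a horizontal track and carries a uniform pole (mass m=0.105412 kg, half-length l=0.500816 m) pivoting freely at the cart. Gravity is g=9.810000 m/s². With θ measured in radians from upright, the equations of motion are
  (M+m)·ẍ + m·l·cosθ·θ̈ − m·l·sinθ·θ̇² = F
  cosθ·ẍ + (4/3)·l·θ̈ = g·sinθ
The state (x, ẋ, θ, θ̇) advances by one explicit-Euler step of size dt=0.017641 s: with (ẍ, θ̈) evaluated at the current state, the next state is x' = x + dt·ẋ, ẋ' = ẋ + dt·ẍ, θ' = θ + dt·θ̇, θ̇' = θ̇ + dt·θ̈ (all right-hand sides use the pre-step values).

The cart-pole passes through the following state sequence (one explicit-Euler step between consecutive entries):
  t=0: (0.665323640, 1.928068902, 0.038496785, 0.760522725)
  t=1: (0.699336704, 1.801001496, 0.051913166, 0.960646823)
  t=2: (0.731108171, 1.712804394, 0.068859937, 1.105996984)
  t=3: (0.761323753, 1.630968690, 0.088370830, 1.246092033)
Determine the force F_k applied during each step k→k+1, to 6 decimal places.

F_0 = -13.860988 N
F_1 = -9.603574 N
F_2 = -8.897797 N

step 0→1:
  ẍ = (ẋ'−ẋ)/dt = (1.801001496−1.928068902)/0.017641 = -7.202959
  θ̈ = (θ̇'−θ̇)/dt = (0.960646823−0.760522725)/0.017641 = 11.344260
  sinθ=0.038487, cosθ=0.999259
  F = (M+m)·ẍ + m·l·cosθ·θ̈ − m·l·sinθ·θ̇² = -14.458255 + 0.598443 − 0.001175 = -13.860988
step 1→2:
  ẍ = (ẋ'−ẋ)/dt = (1.712804394−1.801001496)/0.017641 = -4.999552
  θ̈ = (θ̇'−θ̇)/dt = (1.105996984−0.960646823)/0.017641 = 8.239338
  sinθ=0.051890, cosθ=0.998653
  F = (M+m)·ẍ + m·l·cosθ·θ̈ − m·l·sinθ·θ̇² = -10.035431 + 0.434385 − 0.002528 = -9.603574
step 2→3:
  ẍ = (ẋ'−ẋ)/dt = (1.630968690−1.712804394)/0.017641 = -4.638949
  θ̈ = (θ̇'−θ̇)/dt = (1.246092033−1.105996984)/0.017641 = 7.941446
  sinθ=0.068806, cosθ=0.997630
  F = (M+m)·ẍ + m·l·cosθ·θ̈ − m·l·sinθ·θ̇² = -9.311605 + 0.418251 − 0.004443 = -8.897797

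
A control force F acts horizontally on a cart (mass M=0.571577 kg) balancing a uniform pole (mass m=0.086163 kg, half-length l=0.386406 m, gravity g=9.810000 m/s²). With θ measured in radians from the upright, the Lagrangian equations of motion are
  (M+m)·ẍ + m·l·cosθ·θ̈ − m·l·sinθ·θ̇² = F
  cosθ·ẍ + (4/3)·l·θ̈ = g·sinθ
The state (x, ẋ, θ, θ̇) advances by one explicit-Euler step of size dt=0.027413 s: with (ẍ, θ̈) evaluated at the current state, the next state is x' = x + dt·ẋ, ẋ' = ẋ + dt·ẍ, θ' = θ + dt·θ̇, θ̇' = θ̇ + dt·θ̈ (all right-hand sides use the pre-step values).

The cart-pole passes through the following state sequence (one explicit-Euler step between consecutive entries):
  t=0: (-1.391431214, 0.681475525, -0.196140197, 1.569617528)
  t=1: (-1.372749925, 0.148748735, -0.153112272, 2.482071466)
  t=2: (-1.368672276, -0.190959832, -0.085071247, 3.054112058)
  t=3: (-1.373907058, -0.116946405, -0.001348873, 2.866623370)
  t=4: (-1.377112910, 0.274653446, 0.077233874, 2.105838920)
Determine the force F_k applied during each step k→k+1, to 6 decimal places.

step 0→1:
  ẍ = (ẋ'−ẋ)/dt = (0.148748735−0.681475525)/0.027413 = -19.433363
  θ̈ = (θ̇'−θ̇)/dt = (2.482071466−1.569617528)/0.027413 = 33.285446
  sinθ=-0.194885, cosθ=0.980826
  F = (M+m)·ẍ + m·l·cosθ·θ̈ − m·l·sinθ·θ̇² = -12.782100 + 1.086954 − -0.015986 = -11.679161
step 1→2:
  ẍ = (ẋ'−ẋ)/dt = (-0.190959832−0.148748735)/0.027413 = -12.392243
  θ̈ = (θ̇'−θ̇)/dt = (3.054112058−2.482071466)/0.027413 = 20.867493
  sinθ=-0.152515, cosθ=0.988301
  F = (M+m)·ẍ + m·l·cosθ·θ̈ − m·l·sinθ·θ̇² = -8.150874 + 0.686632 − -0.031283 = -7.432959
step 2→3:
  ẍ = (ẋ'−ẋ)/dt = (-0.116946405−-0.190959832)/0.027413 = 2.699939
  θ̈ = (θ̇'−θ̇)/dt = (2.866623370−3.054112058)/0.027413 = -6.839408
  sinθ=-0.084969, cosθ=0.996384
  F = (M+m)·ẍ + m·l·cosθ·θ̈ − m·l·sinθ·θ̇² = 1.775858 + -0.226887 − -0.026387 = 1.575358
step 3→4:
  ẍ = (ẋ'−ẋ)/dt = (0.274653446−-0.116946405)/0.027413 = 14.285188
  θ̈ = (θ̇'−θ̇)/dt = (2.105838920−2.866623370)/0.027413 = -27.752689
  sinθ=-0.001349, cosθ=0.999999
  F = (M+m)·ẍ + m·l·cosθ·θ̈ − m·l·sinθ·θ̇² = 9.395939 + -0.923994 − -0.000369 = 8.472314

F_0 = -11.679161 N
F_1 = -7.432959 N
F_2 = 1.575358 N
F_3 = 8.472314 N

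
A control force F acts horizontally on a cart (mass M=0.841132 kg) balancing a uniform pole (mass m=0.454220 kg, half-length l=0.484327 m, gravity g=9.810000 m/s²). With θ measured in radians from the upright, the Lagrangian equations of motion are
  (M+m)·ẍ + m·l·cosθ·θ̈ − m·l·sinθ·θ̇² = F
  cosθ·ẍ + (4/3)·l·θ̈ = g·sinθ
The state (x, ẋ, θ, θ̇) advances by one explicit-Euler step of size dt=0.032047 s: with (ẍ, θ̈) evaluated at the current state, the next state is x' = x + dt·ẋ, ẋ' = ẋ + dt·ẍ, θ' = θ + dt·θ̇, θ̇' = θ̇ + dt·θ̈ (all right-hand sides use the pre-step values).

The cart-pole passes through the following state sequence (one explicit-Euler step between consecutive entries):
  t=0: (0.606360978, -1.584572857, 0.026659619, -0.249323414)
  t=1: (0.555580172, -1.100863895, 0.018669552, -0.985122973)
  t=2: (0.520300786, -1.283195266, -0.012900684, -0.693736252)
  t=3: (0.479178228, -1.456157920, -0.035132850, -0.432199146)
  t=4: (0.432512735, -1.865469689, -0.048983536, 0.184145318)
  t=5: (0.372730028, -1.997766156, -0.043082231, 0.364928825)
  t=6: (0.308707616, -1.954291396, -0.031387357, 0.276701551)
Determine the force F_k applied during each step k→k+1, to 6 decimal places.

step 0→1:
  ẍ = (ẋ'−ẋ)/dt = (-1.100863895−-1.584572857)/0.032047 = 15.093736
  θ̈ = (θ̇'−θ̇)/dt = (-0.985122973−-0.249323414)/0.032047 = -22.960014
  sinθ=0.026656, cosθ=0.999645
  F = (M+m)·ẍ + m·l·cosθ·θ̈ − m·l·sinθ·θ̇² = 19.551701 + -5.049202 − 0.000365 = 14.502135
step 1→2:
  ẍ = (ẋ'−ẋ)/dt = (-1.283195266−-1.100863895)/0.032047 = -5.689499
  θ̈ = (θ̇'−θ̇)/dt = (-0.693736252−-0.985122973)/0.032047 = 9.092480
  sinθ=0.018668, cosθ=0.999826
  F = (M+m)·ẍ + m·l·cosθ·θ̈ − m·l·sinθ·θ̇² = -7.369904 + 1.999915 − 0.003986 = -5.373974
step 2→3:
  ẍ = (ẋ'−ẋ)/dt = (-1.456157920−-1.283195266)/0.032047 = -5.397156
  θ̈ = (θ̇'−θ̇)/dt = (-0.432199146−-0.693736252)/0.032047 = 8.161048
  sinθ=-0.012900, cosθ=0.999917
  F = (M+m)·ẍ + m·l·cosθ·θ̈ − m·l·sinθ·θ̇² = -6.991217 + 1.795208 − -0.001366 = -5.194643
step 3→4:
  ẍ = (ẋ'−ẋ)/dt = (-1.865469689−-1.456157920)/0.032047 = -12.772234
  θ̈ = (θ̇'−θ̇)/dt = (0.184145318−-0.432199146)/0.032047 = 19.232517
  sinθ=-0.035126, cosθ=0.999383
  F = (M+m)·ẍ + m·l·cosθ·θ̈ − m·l·sinθ·θ̇² = -16.544538 + 4.228370 − -0.001443 = -12.314725
step 4→5:
  ẍ = (ẋ'−ẋ)/dt = (-1.997766156−-1.865469689)/0.032047 = -4.128201
  θ̈ = (θ̇'−θ̇)/dt = (0.364928825−0.184145318)/0.032047 = 5.641199
  sinθ=-0.048964, cosθ=0.998801
  F = (M+m)·ẍ + m·l·cosθ·θ̈ − m·l·sinθ·θ̇² = -5.347474 + 1.239525 − -0.000365 = -4.107584
step 5→6:
  ẍ = (ẋ'−ẋ)/dt = (-1.954291396−-1.997766156)/0.032047 = 1.356594
  θ̈ = (θ̇'−θ̇)/dt = (0.276701551−0.364928825)/0.032047 = -2.753059
  sinθ=-0.043069, cosθ=0.999072
  F = (M+m)·ẍ + m·l·cosθ·θ̈ − m·l·sinθ·θ̇² = 1.757266 + -0.605086 − -0.001262 = 1.153442

F_0 = 14.502135 N
F_1 = -5.373974 N
F_2 = -5.194643 N
F_3 = -12.314725 N
F_4 = -4.107584 N
F_5 = 1.153442 N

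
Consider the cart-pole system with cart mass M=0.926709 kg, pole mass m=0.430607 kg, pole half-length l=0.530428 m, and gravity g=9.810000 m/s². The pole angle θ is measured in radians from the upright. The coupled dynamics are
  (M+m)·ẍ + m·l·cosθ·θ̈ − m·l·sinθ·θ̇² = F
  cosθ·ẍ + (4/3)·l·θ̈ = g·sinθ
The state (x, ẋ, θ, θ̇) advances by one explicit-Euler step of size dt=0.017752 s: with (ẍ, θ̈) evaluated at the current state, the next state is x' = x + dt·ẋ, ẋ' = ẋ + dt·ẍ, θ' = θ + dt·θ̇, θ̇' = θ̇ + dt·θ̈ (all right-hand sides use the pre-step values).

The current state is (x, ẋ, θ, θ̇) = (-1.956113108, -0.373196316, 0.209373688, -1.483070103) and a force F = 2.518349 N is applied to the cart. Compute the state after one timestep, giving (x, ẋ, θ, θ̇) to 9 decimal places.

sinθ=0.207847307, cosθ=0.978161284
temp = (F + m·l·θ̇²·sinθ)/(M+m) = (2.518349 + 0.104417980)/1.357316 = 1.932318620
θ̈ = (g·sinθ − cosθ·temp)/(l·(4/3 − m·cos²θ/(M+m))) = 0.272528057
ẍ = temp − m·l·θ̈·cosθ/(M+m) = 1.887459759
Euler: x'=-1.956113108+0.017752·-0.373196316=-1.962738089, ẋ'=-0.373196316+0.017752·1.887459759=-0.339690130
       θ'=0.209373688+0.017752·-1.483070103=0.183046228, θ̇'=-1.483070103+0.017752·0.272528057=-1.478232185

(-1.962738089, -0.339690130, 0.183046228, -1.478232185)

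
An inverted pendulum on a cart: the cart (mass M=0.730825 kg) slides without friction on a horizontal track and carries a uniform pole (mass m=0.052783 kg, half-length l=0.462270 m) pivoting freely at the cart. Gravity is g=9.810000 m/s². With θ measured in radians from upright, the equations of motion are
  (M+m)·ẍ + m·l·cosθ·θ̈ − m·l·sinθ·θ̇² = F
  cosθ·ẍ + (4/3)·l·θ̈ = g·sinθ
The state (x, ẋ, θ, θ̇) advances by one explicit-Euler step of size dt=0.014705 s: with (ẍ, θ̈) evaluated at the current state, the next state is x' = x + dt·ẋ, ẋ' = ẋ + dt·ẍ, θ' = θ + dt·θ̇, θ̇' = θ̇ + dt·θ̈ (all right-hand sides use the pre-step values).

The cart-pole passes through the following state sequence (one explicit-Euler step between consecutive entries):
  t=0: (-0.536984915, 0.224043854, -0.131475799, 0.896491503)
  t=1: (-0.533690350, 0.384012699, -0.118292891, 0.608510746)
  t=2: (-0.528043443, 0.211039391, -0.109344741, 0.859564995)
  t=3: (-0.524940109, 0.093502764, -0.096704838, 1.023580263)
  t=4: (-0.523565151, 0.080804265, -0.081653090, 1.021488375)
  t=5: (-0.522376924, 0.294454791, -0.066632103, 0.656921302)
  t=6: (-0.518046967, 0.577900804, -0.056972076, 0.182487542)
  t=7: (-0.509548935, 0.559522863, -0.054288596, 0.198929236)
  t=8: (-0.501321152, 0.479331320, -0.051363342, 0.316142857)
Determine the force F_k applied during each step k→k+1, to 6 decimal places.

step 0→1:
  ẍ = (ẋ'−ẋ)/dt = (0.384012699−0.224043854)/0.014705 = 10.878534
  θ̈ = (θ̇'−θ̇)/dt = (0.608510746−0.896491503)/0.014705 = -19.583866
  sinθ=-0.131097, cosθ=0.991370
  F = (M+m)·ẍ + m·l·cosθ·θ̈ − m·l·sinθ·θ̇² = 8.524506 + -0.473722 − -0.002571 = 8.053355
step 1→2:
  ẍ = (ẋ'−ẋ)/dt = (0.211039391−0.384012699)/0.014705 = -11.762891
  θ̈ = (θ̇'−θ̇)/dt = (0.859564995−0.608510746)/0.014705 = 17.072713
  sinθ=-0.118017, cosθ=0.993012
  F = (M+m)·ẍ + m·l·cosθ·θ̈ − m·l·sinθ·θ̇² = -9.217495 + 0.413663 − -0.001066 = -8.802766
step 2→3:
  ẍ = (ẋ'−ẋ)/dt = (0.093502764−0.211039391)/0.014705 = -7.992970
  θ̈ = (θ̇'−θ̇)/dt = (1.023580263−0.859564995)/0.014705 = 11.153707
  sinθ=-0.109127, cosθ=0.994028
  F = (M+m)·ẍ + m·l·cosθ·θ̈ − m·l·sinθ·θ̇² = -6.263355 + 0.270525 − -0.001967 = -5.990863
step 3→4:
  ẍ = (ẋ'−ẋ)/dt = (0.080804265−0.093502764)/0.014705 = -0.863550
  θ̈ = (θ̇'−θ̇)/dt = (1.021488375−1.023580263)/0.014705 = -0.142257
  sinθ=-0.096554, cosθ=0.995328
  F = (M+m)·ẍ + m·l·cosθ·θ̈ − m·l·sinθ·θ̇² = -0.676684 + -0.003455 − -0.002468 = -0.677671
step 4→5:
  ẍ = (ẋ'−ẋ)/dt = (0.294454791−0.080804265)/0.014705 = 14.529108
  θ̈ = (θ̇'−θ̇)/dt = (0.656921302−1.021488375)/0.014705 = -24.792048
  sinθ=-0.081562, cosθ=0.996668
  F = (M+m)·ẍ + m·l·cosθ·θ̈ − m·l·sinθ·θ̇² = 11.385125 + -0.602910 − -0.002077 = 10.784291
step 5→6:
  ẍ = (ẋ'−ẋ)/dt = (0.577900804−0.294454791)/0.014705 = 19.275485
  θ̈ = (θ̇'−θ̇)/dt = (0.182487542−0.656921302)/0.014705 = -32.263431
  sinθ=-0.066583, cosθ=0.997781
  F = (M+m)·ẍ + m·l·cosθ·θ̈ − m·l·sinθ·θ̇² = 15.104425 + -0.785481 − -0.000701 = 14.319645
step 6→7:
  ẍ = (ẋ'−ẋ)/dt = (0.559522863−0.577900804)/0.014705 = -1.249775
  θ̈ = (θ̇'−θ̇)/dt = (0.198929236−0.182487542)/0.014705 = 1.118102
  sinθ=-0.056941, cosθ=0.998378
  F = (M+m)·ẍ + m·l·cosθ·θ̈ − m·l·sinθ·θ̇² = -0.979334 + 0.027237 − -0.000046 = -0.952050
step 7→8:
  ẍ = (ẋ'−ẋ)/dt = (0.479331320−0.559522863)/0.014705 = -5.453352
  θ̈ = (θ̇'−θ̇)/dt = (0.316142857−0.198929236)/0.014705 = 7.971004
  sinθ=-0.054262, cosθ=0.998527
  F = (M+m)·ẍ + m·l·cosθ·θ̈ − m·l·sinθ·θ̇² = -4.273290 + 0.194206 − -0.000052 = -4.079032

F_0 = 8.053355 N
F_1 = -8.802766 N
F_2 = -5.990863 N
F_3 = -0.677671 N
F_4 = 10.784291 N
F_5 = 14.319645 N
F_6 = -0.952050 N
F_7 = -4.079032 N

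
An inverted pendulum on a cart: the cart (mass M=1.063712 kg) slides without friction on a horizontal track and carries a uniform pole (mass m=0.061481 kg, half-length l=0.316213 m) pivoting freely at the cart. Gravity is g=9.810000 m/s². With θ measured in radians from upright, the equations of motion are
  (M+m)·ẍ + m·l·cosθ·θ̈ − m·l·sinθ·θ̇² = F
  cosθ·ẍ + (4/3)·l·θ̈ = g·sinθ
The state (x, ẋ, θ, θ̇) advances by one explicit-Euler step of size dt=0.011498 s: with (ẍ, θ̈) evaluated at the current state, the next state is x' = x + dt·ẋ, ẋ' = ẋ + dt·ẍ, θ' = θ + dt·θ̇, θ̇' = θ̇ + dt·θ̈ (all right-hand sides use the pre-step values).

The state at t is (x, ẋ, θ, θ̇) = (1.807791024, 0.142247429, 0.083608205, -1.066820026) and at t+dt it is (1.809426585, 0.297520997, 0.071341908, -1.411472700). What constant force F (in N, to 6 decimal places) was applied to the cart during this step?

ẍ = (ẋ'−ẋ)/dt = (0.297520997−0.142247429)/0.011498 = 13.504398
θ̈ = (θ̇'−θ̇)/dt = (-1.411472700−-1.066820026)/0.011498 = -29.975011
sinθ=0.083511, cosθ=0.996507
F = (M+m)·ẍ + m·l·cosθ·θ̈ − m·l·sinθ·θ̇² = 15.195054 + -0.580711 − 0.001848 = 14.612495

F = 14.612495 N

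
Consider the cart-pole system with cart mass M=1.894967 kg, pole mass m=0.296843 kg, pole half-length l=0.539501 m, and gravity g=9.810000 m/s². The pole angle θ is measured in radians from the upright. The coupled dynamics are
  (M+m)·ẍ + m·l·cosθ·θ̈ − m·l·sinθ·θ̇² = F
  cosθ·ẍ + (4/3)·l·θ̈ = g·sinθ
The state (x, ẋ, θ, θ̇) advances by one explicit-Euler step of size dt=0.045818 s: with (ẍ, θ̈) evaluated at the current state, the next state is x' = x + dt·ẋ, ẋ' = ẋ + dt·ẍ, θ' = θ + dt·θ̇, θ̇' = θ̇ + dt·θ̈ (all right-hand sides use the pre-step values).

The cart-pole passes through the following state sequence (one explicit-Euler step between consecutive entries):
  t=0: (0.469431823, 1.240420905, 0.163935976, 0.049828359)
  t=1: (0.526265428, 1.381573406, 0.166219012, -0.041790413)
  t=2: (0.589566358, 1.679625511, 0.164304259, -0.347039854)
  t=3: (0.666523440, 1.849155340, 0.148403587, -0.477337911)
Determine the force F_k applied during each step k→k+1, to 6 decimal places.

F_0 = 6.436351 N
F_1 = 13.205736 N
F_2 = 7.657401 N

step 0→1:
  ẍ = (ẋ'−ẋ)/dt = (1.381573406−1.240420905)/0.045818 = 3.080722
  θ̈ = (θ̇'−θ̇)/dt = (-0.041790413−0.049828359)/0.045818 = -1.999624
  sinθ=0.163203, cosθ=0.986593
  F = (M+m)·ẍ + m·l·cosθ·θ̈ − m·l·sinθ·θ̇² = 6.752356 + -0.315940 − 0.000065 = 6.436351
step 1→2:
  ẍ = (ẋ'−ẋ)/dt = (1.679625511−1.381573406)/0.045818 = 6.505131
  θ̈ = (θ̇'−θ̇)/dt = (-0.347039854−-0.041790413)/0.045818 = -6.662217
  sinθ=0.165455, cosθ=0.986217
  F = (M+m)·ẍ + m·l·cosθ·θ̈ − m·l·sinθ·θ̇² = 14.258012 + -1.052230 − 0.000046 = 13.205736
step 2→3:
  ẍ = (ẋ'−ẋ)/dt = (1.849155340−1.679625511)/0.045818 = 3.700070
  θ̈ = (θ̇'−θ̇)/dt = (-0.477337911−-0.347039854)/0.045818 = -2.843818
  sinθ=0.163566, cosθ=0.986532
  F = (M+m)·ẍ + m·l·cosθ·θ̈ − m·l·sinθ·θ̇² = 8.109851 + -0.449296 − 0.003155 = 7.657401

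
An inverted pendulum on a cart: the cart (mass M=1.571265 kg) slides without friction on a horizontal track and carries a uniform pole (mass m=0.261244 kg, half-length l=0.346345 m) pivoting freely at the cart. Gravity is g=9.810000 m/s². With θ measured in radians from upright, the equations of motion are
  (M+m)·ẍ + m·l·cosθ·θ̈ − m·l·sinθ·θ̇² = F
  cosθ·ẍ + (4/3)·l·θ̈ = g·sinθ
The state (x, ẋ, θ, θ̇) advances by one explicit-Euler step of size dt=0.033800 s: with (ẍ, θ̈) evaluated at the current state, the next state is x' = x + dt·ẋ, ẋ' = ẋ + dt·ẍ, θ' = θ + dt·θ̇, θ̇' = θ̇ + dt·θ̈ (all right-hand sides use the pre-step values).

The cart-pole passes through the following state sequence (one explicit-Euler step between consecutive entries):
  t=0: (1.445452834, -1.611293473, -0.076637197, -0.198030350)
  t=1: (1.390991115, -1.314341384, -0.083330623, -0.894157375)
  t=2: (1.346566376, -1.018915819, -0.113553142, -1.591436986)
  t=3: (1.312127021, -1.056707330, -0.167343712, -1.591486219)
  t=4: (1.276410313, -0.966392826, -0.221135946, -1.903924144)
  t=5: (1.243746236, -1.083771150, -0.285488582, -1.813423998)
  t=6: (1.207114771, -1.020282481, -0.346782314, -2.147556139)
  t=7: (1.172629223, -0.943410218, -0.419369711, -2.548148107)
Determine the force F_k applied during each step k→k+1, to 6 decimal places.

step 0→1:
  ẍ = (ẋ'−ẋ)/dt = (-1.314341384−-1.611293473)/0.033800 = 8.785565
  θ̈ = (θ̇'−θ̇)/dt = (-0.894157375−-0.198030350)/0.033800 = -20.595474
  sinθ=-0.076562, cosθ=0.997065
  F = (M+m)·ẍ + m·l·cosθ·θ̈ − m·l·sinθ·θ̇² = 16.099627 + -1.858020 − -0.000272 = 14.241878
step 1→2:
  ẍ = (ẋ'−ẋ)/dt = (-1.018915819−-1.314341384)/0.033800 = 8.740401
  θ̈ = (θ̇'−θ̇)/dt = (-1.591436986−-0.894157375)/0.033800 = -20.629574
  sinθ=-0.083234, cosθ=0.996530
  F = (M+m)·ẍ + m·l·cosθ·θ̈ − m·l·sinθ·θ̇² = 16.016864 + -1.860098 − -0.006021 = 14.162787
step 2→3:
  ẍ = (ẋ'−ẋ)/dt = (-1.056707330−-1.018915819)/0.033800 = -1.118092
  θ̈ = (θ̇'−θ̇)/dt = (-1.591486219−-1.591436986)/0.033800 = -0.001457
  sinθ=-0.113309, cosθ=0.993560
  F = (M+m)·ẍ + m·l·cosθ·θ̈ − m·l·sinθ·θ̇² = -2.048914 + -0.000131 − -0.025966 = -2.023079
step 3→4:
  ẍ = (ẋ'−ẋ)/dt = (-0.966392826−-1.056707330)/0.033800 = 2.672027
  θ̈ = (θ̇'−θ̇)/dt = (-1.903924144−-1.591486219)/0.033800 = -9.243726
  sinθ=-0.166564, cosθ=0.986031
  F = (M+m)·ẍ + m·l·cosθ·θ̈ − m·l·sinθ·θ̇² = 4.896513 + -0.824694 − -0.038172 = 4.109991
step 4→5:
  ẍ = (ẋ'−ẋ)/dt = (-1.083771150−-0.966392826)/0.033800 = -3.472731
  θ̈ = (θ̇'−θ̇)/dt = (-1.813423998−-1.903924144)/0.033800 = 2.677519
  sinθ=-0.219338, cosθ=0.975649
  F = (M+m)·ẍ + m·l·cosθ·θ̈ − m·l·sinθ·θ̇² = -6.363812 + 0.236364 − -0.071940 = -6.055508
step 5→6:
  ẍ = (ẋ'−ẋ)/dt = (-1.020282481−-1.083771150)/0.033800 = 1.878363
  θ̈ = (θ̇'−θ̇)/dt = (-2.147556139−-1.813423998)/0.033800 = -9.885566
  sinθ=-0.281626, cosθ=0.959524
  F = (M+m)·ẍ + m·l·cosθ·θ̈ − m·l·sinθ·θ̇² = 3.442117 + -0.858248 − -0.083797 = 2.667666
step 6→7:
  ẍ = (ẋ'−ẋ)/dt = (-0.943410218−-1.020282481)/0.033800 = 2.274327
  θ̈ = (θ̇'−θ̇)/dt = (-2.548148107−-2.147556139)/0.033800 = -11.851833
  sinθ=-0.339873, cosθ=0.940471
  F = (M+m)·ẍ + m·l·cosθ·θ̈ − m·l·sinθ·θ̇² = 4.167725 + -1.008524 − -0.141828 = 3.301029

F_0 = 14.241878 N
F_1 = 14.162787 N
F_2 = -2.023079 N
F_3 = 4.109991 N
F_4 = -6.055508 N
F_5 = 2.667666 N
F_6 = 3.301029 N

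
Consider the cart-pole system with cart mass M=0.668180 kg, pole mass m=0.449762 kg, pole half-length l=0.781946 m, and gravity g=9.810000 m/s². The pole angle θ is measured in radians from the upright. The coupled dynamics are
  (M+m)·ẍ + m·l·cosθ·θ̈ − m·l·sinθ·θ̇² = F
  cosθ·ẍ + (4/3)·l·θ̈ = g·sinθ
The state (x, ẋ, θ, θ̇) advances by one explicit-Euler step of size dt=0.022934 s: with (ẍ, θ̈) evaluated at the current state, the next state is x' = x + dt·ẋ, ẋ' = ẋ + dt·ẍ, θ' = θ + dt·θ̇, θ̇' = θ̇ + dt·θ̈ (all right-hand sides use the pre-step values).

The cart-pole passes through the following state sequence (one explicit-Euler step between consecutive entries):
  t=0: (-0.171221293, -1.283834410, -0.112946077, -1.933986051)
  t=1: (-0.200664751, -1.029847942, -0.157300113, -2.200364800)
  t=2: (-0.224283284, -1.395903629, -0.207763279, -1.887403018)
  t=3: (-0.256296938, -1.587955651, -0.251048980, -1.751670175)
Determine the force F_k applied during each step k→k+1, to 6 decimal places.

step 0→1:
  ẍ = (ẋ'−ẋ)/dt = (-1.029847942−-1.283834410)/0.022934 = 11.074669
  θ̈ = (θ̇'−θ̇)/dt = (-2.200364800−-1.933986051)/0.022934 = -11.615015
  sinθ=-0.112706, cosθ=0.993628
  F = (M+m)·ẍ + m·l·cosθ·θ̈ − m·l·sinθ·θ̇² = 12.380838 + -4.058853 − -0.148256 = 8.470242
step 1→2:
  ẍ = (ẋ'−ẋ)/dt = (-1.395903629−-1.029847942)/0.022934 = -15.961267
  θ̈ = (θ̇'−θ̇)/dt = (-1.887403018−-2.200364800)/0.022934 = 13.646193
  sinθ=-0.156652, cosθ=0.987654
  F = (M+m)·ẍ + m·l·cosθ·θ̈ − m·l·sinθ·θ̇² = -17.843770 + 4.739972 − -0.266738 = -12.837060
step 2→3:
  ẍ = (ẋ'−ẋ)/dt = (-1.587955651−-1.395903629)/0.022934 = -8.374118
  θ̈ = (θ̇'−θ̇)/dt = (-1.751670175−-1.887403018)/0.022934 = 5.918411
  sinθ=-0.206272, cosθ=0.978495
  F = (M+m)·ẍ + m·l·cosθ·θ̈ − m·l·sinθ·θ̇² = -9.361778 + 2.036682 − -0.258422 = -7.066675

F_0 = 8.470242 N
F_1 = -12.837060 N
F_2 = -7.066675 N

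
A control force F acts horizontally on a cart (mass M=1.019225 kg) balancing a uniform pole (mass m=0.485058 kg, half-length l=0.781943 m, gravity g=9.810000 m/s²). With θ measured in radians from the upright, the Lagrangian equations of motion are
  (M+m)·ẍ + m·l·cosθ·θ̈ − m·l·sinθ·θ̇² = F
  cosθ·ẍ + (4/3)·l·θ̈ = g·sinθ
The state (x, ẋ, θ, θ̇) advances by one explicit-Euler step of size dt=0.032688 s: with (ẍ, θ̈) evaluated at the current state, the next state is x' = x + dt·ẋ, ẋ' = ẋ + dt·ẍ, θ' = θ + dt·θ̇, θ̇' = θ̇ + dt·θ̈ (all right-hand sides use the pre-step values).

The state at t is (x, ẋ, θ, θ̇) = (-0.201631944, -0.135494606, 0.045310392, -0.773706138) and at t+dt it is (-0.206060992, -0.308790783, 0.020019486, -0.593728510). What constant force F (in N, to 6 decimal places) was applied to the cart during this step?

F = -5.899089 N

ẍ = (ẋ'−ẋ)/dt = (-0.308790783−-0.135494606)/0.032688 = -5.301523
θ̈ = (θ̇'−θ̇)/dt = (-0.593728510−-0.773706138)/0.032688 = 5.505924
sinθ=0.045295, cosθ=0.998974
F = (M+m)·ẍ + m·l·cosθ·θ̈ − m·l·sinθ·θ̇² = -7.974991 + 2.086186 − 0.010284 = -5.899089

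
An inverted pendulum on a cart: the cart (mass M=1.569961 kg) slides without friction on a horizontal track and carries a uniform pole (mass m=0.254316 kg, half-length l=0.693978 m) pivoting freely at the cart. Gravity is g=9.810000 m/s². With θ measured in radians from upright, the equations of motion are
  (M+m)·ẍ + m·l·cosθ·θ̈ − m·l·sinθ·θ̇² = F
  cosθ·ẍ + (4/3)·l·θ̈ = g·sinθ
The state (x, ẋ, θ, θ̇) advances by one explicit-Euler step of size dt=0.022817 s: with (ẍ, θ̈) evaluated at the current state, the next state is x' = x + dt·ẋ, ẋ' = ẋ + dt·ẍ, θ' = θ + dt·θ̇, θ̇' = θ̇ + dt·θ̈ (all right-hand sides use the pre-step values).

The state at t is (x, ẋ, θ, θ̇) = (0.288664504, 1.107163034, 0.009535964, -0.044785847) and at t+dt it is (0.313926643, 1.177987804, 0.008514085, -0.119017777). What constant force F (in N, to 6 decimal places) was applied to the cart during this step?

F = 5.088458 N

ẍ = (ẋ'−ẋ)/dt = (1.177987804−1.107163034)/0.022817 = 3.104035
θ̈ = (θ̇'−θ̇)/dt = (-0.119017777−-0.044785847)/0.022817 = -3.253361
sinθ=0.009536, cosθ=0.999955
F = (M+m)·ẍ + m·l·cosθ·θ̈ − m·l·sinθ·θ̇² = 5.662620 + -0.574159 − 0.000003 = 5.088458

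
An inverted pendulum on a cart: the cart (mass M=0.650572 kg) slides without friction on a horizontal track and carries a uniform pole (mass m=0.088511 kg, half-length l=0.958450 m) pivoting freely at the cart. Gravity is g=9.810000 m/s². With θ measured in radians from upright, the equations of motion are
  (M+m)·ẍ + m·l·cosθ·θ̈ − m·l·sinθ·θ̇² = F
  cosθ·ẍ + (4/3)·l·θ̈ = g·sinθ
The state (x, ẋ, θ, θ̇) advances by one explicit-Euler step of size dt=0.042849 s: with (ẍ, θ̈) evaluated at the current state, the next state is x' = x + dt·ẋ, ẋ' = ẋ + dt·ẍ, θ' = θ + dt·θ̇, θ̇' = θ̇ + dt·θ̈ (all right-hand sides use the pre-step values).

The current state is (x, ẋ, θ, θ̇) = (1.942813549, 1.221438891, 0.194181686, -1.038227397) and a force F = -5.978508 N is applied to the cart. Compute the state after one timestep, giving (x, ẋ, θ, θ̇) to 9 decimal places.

(1.995150984, 0.835314356, 0.149694680, -0.678287105)

sinθ=0.192963665, cosθ=0.981205903
temp = (F + m·l·θ̇²·sinθ)/(M+m) = (-5.978508 + 0.017645226)/0.739083 = -8.065214292
θ̈ = (g·sinθ − cosθ·temp)/(l·(4/3 − m·cos²θ/(M+m))) = 8.400202840
ẍ = temp − m·l·θ̈·cosθ/(M+m) = -9.011284619
Euler: x'=1.942813549+0.042849·1.221438891=1.995150984, ẋ'=1.221438891+0.042849·-9.011284619=0.835314356
       θ'=0.194181686+0.042849·-1.038227397=0.149694680, θ̇'=-1.038227397+0.042849·8.400202840=-0.678287105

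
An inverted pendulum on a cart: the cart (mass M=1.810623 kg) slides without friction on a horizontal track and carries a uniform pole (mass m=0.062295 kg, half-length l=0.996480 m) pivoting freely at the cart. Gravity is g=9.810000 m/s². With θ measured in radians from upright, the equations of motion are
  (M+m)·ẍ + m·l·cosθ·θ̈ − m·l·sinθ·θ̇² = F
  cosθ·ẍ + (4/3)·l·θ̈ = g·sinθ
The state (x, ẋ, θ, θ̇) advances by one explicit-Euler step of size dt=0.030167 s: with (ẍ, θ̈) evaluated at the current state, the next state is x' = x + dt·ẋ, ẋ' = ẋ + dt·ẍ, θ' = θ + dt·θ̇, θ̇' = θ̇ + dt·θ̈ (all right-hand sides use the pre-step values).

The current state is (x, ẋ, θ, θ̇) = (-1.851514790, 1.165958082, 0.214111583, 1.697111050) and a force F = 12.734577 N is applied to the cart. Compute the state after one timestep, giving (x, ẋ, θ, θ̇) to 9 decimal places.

(-1.816341333, 1.375134881, 0.265308332, 1.590596432)

sinθ=0.212479382, cosθ=0.977165550
temp = (F + m·l·θ̇²·sinθ)/(M+m) = (12.734577 + 0.037989108)/1.872918 = 6.819607750
θ̈ = (g·sinθ − cosθ·temp)/(l·(4/3 − m·cos²θ/(M+m))) = -3.530832289
ẍ = temp − m·l·θ̈·cosθ/(M+m) = 6.933960931
Euler: x'=-1.851514790+0.030167·1.165958082=-1.816341333, ẋ'=1.165958082+0.030167·6.933960931=1.375134881
       θ'=0.214111583+0.030167·1.697111050=0.265308332, θ̇'=1.697111050+0.030167·-3.530832289=1.590596432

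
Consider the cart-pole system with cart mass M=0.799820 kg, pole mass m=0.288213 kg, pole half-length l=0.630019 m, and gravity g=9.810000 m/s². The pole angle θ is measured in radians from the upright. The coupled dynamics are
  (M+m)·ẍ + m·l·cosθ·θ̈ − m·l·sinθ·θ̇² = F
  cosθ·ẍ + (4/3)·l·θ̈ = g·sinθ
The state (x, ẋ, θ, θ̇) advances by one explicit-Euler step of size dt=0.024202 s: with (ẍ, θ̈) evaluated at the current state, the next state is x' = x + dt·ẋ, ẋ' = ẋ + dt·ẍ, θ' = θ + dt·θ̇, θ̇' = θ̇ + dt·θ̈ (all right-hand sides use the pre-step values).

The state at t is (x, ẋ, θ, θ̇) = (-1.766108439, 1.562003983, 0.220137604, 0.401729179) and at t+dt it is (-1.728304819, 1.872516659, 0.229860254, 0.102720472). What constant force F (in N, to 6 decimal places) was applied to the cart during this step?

ẍ = (ẋ'−ẋ)/dt = (1.872516659−1.562003983)/0.024202 = 12.830042
θ̈ = (θ̇'−θ̇)/dt = (0.102720472−0.401729179)/0.024202 = -12.354711
sinθ=0.218364, cosθ=0.975867
F = (M+m)·ẍ + m·l·cosθ·θ̈ − m·l·sinθ·θ̇² = 13.959509 + -2.189226 − 0.006399 = 11.763884

F = 11.763884 N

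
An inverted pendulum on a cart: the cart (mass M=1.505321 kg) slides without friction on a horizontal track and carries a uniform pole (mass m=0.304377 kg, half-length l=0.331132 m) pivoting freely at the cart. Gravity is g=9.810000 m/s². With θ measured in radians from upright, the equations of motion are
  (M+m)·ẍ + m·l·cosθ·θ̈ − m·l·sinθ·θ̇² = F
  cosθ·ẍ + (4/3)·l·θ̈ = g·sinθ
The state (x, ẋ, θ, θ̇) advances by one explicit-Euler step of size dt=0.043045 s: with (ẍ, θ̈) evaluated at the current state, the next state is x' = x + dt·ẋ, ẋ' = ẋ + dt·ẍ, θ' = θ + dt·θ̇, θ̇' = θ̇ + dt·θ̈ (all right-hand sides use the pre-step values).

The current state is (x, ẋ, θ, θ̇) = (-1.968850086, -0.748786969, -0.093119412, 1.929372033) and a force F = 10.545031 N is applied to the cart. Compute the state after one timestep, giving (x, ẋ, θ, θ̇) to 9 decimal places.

(-2.001081621, -0.457428484, -0.010069593, 1.183383169)

sinθ=-0.092984894, cosθ=0.995667520
temp = (F + m·l·θ̇²·sinθ)/(M+m) = (10.545031 + -0.034886495)/1.809698 = 5.807678687
θ̈ = (g·sinθ − cosθ·temp)/(l·(4/3 − m·cos²θ/(M+m))) = -17.330441716
ẍ = temp − m·l·θ̈·cosθ/(M+m) = 6.768695200
Euler: x'=-1.968850086+0.043045·-0.748786969=-2.001081621, ẋ'=-0.748786969+0.043045·6.768695200=-0.457428484
       θ'=-0.093119412+0.043045·1.929372033=-0.010069593, θ̇'=1.929372033+0.043045·-17.330441716=1.183383169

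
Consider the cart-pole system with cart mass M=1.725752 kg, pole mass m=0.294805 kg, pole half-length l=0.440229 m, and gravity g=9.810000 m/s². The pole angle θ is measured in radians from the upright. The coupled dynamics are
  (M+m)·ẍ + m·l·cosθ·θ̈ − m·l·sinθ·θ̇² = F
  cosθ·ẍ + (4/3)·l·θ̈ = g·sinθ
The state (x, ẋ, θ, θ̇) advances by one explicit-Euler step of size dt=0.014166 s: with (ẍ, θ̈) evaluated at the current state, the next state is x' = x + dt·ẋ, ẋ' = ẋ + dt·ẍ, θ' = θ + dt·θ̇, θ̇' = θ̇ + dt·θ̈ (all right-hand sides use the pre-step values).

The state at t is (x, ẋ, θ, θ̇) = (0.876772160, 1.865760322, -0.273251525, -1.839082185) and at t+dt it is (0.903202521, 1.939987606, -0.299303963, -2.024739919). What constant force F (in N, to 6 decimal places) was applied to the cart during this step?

ẍ = (ẋ'−ẋ)/dt = (1.939987606−1.865760322)/0.014166 = 5.239820
θ̈ = (θ̇'−θ̇)/dt = (-2.024739919−-1.839082185)/0.014166 = -13.105869
sinθ=-0.269864, cosθ=0.962899
F = (M+m)·ẍ + m·l·cosθ·θ̈ − m·l·sinθ·θ̇² = 10.587354 + -1.637796 − -0.118457 = 9.068015

F = 9.068015 N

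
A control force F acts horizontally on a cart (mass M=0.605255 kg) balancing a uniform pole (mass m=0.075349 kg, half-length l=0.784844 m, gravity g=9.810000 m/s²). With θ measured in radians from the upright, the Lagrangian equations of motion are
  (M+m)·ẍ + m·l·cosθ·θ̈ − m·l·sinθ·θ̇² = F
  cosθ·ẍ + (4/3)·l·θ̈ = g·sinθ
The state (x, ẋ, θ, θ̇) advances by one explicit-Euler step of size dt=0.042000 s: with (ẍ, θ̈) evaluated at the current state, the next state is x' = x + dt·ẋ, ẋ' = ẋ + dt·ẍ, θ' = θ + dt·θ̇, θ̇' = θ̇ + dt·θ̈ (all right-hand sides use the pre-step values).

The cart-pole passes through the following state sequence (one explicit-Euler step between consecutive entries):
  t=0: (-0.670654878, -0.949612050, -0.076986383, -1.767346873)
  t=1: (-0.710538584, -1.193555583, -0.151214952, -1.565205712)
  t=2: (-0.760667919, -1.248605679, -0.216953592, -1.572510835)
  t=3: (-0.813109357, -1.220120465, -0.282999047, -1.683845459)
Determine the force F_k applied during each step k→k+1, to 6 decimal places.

step 0→1:
  ẍ = (ẋ'−ẋ)/dt = (-1.193555583−-0.949612050)/0.042000 = -5.808179
  θ̈ = (θ̇'−θ̇)/dt = (-1.565205712−-1.767346873)/0.042000 = 4.812885
  sinθ=-0.076910, cosθ=0.997038
  F = (M+m)·ẍ + m·l·cosθ·θ̈ − m·l·sinθ·θ̇² = -3.953070 + 0.283778 − -0.014207 = -3.655086
step 1→2:
  ẍ = (ẋ'−ẋ)/dt = (-1.248605679−-1.193555583)/0.042000 = -1.310717
  θ̈ = (θ̇'−θ̇)/dt = (-1.572510835−-1.565205712)/0.042000 = -0.173932
  sinθ=-0.150639, cosθ=0.988589
  F = (M+m)·ẍ + m·l·cosθ·θ̈ − m·l·sinθ·θ̇² = -0.892079 + -0.010168 − -0.021824 = -0.880423
step 2→3:
  ẍ = (ẋ'−ẋ)/dt = (-1.220120465−-1.248605679)/0.042000 = 0.678219
  θ̈ = (θ̇'−θ̇)/dt = (-1.683845459−-1.572510835)/0.042000 = -2.650824
  sinθ=-0.215256, cosθ=0.976558
  F = (M+m)·ẍ + m·l·cosθ·θ̈ − m·l·sinθ·θ̇² = 0.461599 + -0.153087 − -0.031478 = 0.339989

F_0 = -3.655086 N
F_1 = -0.880423 N
F_2 = 0.339989 N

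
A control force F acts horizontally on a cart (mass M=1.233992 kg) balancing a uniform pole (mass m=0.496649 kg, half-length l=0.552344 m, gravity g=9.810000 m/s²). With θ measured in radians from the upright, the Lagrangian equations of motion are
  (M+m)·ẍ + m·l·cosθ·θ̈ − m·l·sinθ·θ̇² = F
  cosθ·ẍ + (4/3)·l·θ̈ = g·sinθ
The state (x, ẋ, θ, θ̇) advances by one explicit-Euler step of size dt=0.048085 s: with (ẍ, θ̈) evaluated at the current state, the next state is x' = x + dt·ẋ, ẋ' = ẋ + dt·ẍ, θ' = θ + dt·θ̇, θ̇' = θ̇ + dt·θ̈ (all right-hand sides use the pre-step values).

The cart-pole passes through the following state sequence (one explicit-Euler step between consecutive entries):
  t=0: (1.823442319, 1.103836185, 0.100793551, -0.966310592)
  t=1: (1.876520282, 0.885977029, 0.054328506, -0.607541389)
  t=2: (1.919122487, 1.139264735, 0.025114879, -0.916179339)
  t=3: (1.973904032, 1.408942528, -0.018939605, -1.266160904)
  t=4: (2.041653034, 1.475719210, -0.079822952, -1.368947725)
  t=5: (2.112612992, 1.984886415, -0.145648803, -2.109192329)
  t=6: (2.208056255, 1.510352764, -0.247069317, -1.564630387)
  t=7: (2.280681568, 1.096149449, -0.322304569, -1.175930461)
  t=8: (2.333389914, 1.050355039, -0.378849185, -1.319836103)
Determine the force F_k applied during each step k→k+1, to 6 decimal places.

F_0 = -5.830444 N
F_1 = 7.352495 N
F_2 = 7.704281 N
F_3 = 1.825422 N
F_4 = 14.156985 N
F_5 = -13.828170 N
F_6 = -12.593308 N
F_7 = -2.306741 N

step 0→1:
  ẍ = (ẋ'−ẋ)/dt = (0.885977029−1.103836185)/0.048085 = -4.530709
  θ̈ = (θ̇'−θ̇)/dt = (-0.607541389−-0.966310592)/0.048085 = 7.461146
  sinθ=0.100623, cosθ=0.994925
  F = (M+m)·ẍ + m·l·cosθ·θ̈ − m·l·sinθ·θ̇² = -7.841031 + 2.036362 − 0.025774 = -5.830444
step 1→2:
  ẍ = (ẋ'−ẋ)/dt = (1.139264735−0.885977029)/0.048085 = 5.267499
  θ̈ = (θ̇'−θ̇)/dt = (-0.916179339−-0.607541389)/0.048085 = -6.418591
  sinθ=0.054302, cosθ=0.998525
  F = (M+m)·ẍ + m·l·cosθ·θ̈ − m·l·sinθ·θ̇² = 9.116150 + -1.758157 − 0.005498 = 7.352495
step 2→3:
  ẍ = (ẋ'−ẋ)/dt = (1.408942528−1.139264735)/0.048085 = 5.608356
  θ̈ = (θ̇'−θ̇)/dt = (-1.266160904−-0.916179339)/0.048085 = -7.278394
  sinθ=0.025112, cosθ=0.999685
  F = (M+m)·ẍ + m·l·cosθ·θ̈ − m·l·sinθ·θ̇² = 9.706051 + -1.995987 − 0.005782 = 7.704281
step 3→4:
  ẍ = (ẋ'−ẋ)/dt = (1.475719210−1.408942528)/0.048085 = 1.388722
  θ̈ = (θ̇'−θ̇)/dt = (-1.368947725−-1.266160904)/0.048085 = -2.137607
  sinθ=-0.018938, cosθ=0.999821
  F = (M+m)·ẍ + m·l·cosθ·θ̈ − m·l·sinθ·θ̇² = 2.403379 + -0.586285 − -0.008329 = 1.825422
step 4→5:
  ẍ = (ẋ'−ẋ)/dt = (1.984886415−1.475719210)/0.048085 = 10.588899
  θ̈ = (θ̇'−θ̇)/dt = (-2.109192329−-1.368947725)/0.048085 = -15.394501
  sinθ=-0.079738, cosθ=0.996816
  F = (M+m)·ẍ + m·l·cosθ·θ̈ − m·l·sinθ·θ̇² = 18.325583 + -4.209590 − -0.040992 = 14.156985
step 5→6:
  ẍ = (ẋ'−ẋ)/dt = (1.510352764−1.984886415)/0.048085 = -9.868642
  θ̈ = (θ̇'−θ̇)/dt = (-1.564630387−-2.109192329)/0.048085 = 11.324986
  sinθ=-0.145134, cosθ=0.989412
  F = (M+m)·ẍ + m·l·cosθ·θ̈ − m·l·sinθ·θ̇² = -17.079076 + 3.073789 − -0.177118 = -13.828170
step 6→7:
  ẍ = (ẋ'−ẋ)/dt = (1.096149449−1.510352764)/0.048085 = -8.613982
  θ̈ = (θ̇'−θ̇)/dt = (-1.175930461−-1.564630387)/0.048085 = 8.083600
  sinθ=-0.244563, cosθ=0.969633
  F = (M+m)·ẍ + m·l·cosθ·θ̈ − m·l·sinθ·θ̇² = -14.907710 + 2.150164 − -0.164238 = -12.593308
step 7→8:
  ẍ = (ẋ'−ẋ)/dt = (1.050355039−1.096149449)/0.048085 = -0.952364
  θ̈ = (θ̇'−θ̇)/dt = (-1.319836103−-1.175930461)/0.048085 = -2.992735
  sinθ=-0.316753, cosθ=0.948508
  F = (M+m)·ẍ + m·l·cosθ·θ̈ − m·l·sinθ·θ̇² = -1.648200 + -0.778697 − -0.120155 = -2.306741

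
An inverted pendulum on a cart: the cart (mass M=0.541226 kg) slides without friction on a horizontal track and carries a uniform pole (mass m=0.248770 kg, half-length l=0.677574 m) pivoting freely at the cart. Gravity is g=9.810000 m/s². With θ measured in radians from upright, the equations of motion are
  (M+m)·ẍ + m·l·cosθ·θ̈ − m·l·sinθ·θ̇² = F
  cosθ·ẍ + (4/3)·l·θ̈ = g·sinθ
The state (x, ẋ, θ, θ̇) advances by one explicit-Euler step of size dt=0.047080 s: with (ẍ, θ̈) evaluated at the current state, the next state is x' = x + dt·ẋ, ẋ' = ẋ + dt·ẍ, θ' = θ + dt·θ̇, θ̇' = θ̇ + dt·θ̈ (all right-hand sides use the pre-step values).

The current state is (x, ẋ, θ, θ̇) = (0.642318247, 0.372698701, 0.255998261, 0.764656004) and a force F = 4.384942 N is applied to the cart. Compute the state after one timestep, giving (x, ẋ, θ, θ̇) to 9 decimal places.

sinθ=0.253211263, cosθ=0.967411007
temp = (F + m·l·θ̇²·sinθ)/(M+m) = (4.384942 + 0.024955712)/0.789996 = 5.582177267
θ̈ = (g·sinθ − cosθ·temp)/(l·(4/3 − m·cos²θ/(M+m))) = -4.143917532
ẍ = temp − m·l·θ̈·cosθ/(M+m) = 6.437543250
Euler: x'=0.642318247+0.047080·0.372698701=0.659864902, ẋ'=0.372698701+0.047080·6.437543250=0.675778237
       θ'=0.255998261+0.047080·0.764656004=0.291998266, θ̇'=0.764656004+0.047080·-4.143917532=0.569560367

(0.659864902, 0.675778237, 0.291998266, 0.569560367)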